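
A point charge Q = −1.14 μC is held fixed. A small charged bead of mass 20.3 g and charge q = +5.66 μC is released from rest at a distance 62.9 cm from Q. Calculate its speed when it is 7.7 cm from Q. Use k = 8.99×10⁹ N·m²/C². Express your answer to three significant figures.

8.07 m/s

Only the electrostatic force acts, so mechanical energy is conserved: ½mv² = U₁ − U₂ = kQq(1/r₁ − 1/r₂).
U₁ − U₂ = (8.99×10⁹ N·m²/C²)(-1.14×10⁻⁶ C)(5.66×10⁻⁶ C)(1/0.629 − 1/0.0770) = 0.661 J.
v = √(2·0.661/0.0203) = 8.07 m/s.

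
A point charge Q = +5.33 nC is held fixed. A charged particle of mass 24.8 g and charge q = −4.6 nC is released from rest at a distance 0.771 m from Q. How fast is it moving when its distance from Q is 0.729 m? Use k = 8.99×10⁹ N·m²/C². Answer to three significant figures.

Only the electrostatic force acts, so mechanical energy is conserved: ½mv² = U₁ − U₂ = kQq(1/r₁ − 1/r₂).
U₁ − U₂ = (8.99×10⁹ N·m²/C²)(5.33×10⁻⁹ C)(-4.60×10⁻⁹ C)(1/0.771 − 1/0.729) = 1.65×10⁻⁸ J.
v = √(2·1.65×10⁻⁸/0.0248) = 1.15×10⁻³ m/s.

1.15×10⁻³ m/s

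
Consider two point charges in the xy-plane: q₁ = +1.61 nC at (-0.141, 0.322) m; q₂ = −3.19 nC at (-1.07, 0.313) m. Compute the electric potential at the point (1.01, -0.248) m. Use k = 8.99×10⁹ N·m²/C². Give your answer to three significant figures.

Electric potential is a scalar, so the contributions from each charge add algebraically: V = Σ kqᵢ/rᵢ.
Distances from the field point to each charge: r₁ = 1.28 m, r₂ = 2.15 m.
V = k[(1.61×10⁻⁹)/(1.28) + (-3.19×10⁻⁹)/(2.15)] = -2.04 V.

-2.04 V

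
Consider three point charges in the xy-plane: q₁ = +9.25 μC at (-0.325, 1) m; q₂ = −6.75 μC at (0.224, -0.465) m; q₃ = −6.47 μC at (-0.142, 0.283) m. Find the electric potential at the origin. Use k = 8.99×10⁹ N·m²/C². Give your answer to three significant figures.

The total potential is the scalar sum of each charge's contribution, V = Σ kqᵢ/rᵢ.
Distances from the field point to each charge: r₁ = 1.05 m, r₂ = 0.516 m, r₃ = 0.317 m.
V = k[(9.25×10⁻⁶)/(1.05) + (-6.75×10⁻⁶)/(0.516) + (-6.47×10⁻⁶)/(0.317)] = -2.22×10⁵ V.

-2.22×10⁵ V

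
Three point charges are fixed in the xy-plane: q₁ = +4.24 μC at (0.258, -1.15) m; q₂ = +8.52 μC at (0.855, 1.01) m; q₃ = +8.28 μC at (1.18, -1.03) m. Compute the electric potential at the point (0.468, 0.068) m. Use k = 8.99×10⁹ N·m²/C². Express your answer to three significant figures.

1.63×10⁵ V

Electric potential is a scalar, so the contributions from each charge add algebraically: V = Σ kqᵢ/rᵢ.
Distances from the field point to each charge: r₁ = 1.24 m, r₂ = 1.02 m, r₃ = 1.31 m.
V = k[(4.24×10⁻⁶)/(1.24) + (8.52×10⁻⁶)/(1.02) + (8.28×10⁻⁶)/(1.31)] = 1.63×10⁵ V.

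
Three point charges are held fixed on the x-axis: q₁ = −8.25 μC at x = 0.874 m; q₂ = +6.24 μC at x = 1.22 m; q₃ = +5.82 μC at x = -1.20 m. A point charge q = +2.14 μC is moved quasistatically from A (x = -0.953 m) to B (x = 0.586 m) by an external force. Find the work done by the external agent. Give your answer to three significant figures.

For quasistatic motion the external work equals the change in potential energy: W_ext = qΔV = q(V_B − V_A).
At A: distances to the source charges are 1.83 m, 2.17 m, 0.247 m; V_A = Σ kqᵢ/rᵢ = 1.97×10⁵ V.
At B: distances to the source charges are 0.288 m, 0.634 m, 1.79 m; V_B = Σ kqᵢ/rᵢ = -1.40×10⁵ V.
ΔV = V_B − V_A = -3.37×10⁵ V.
W_ext = qΔV = (2.14×10⁻⁶ C)(-3.37×10⁵ V) = -0.721 J.

-0.721 J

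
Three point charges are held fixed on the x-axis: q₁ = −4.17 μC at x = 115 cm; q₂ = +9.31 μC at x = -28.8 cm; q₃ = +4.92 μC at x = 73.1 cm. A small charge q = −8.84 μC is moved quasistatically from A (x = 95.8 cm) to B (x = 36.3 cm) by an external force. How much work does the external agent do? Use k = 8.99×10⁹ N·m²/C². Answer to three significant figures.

-1.19 J

For quasistatic motion the external work equals the change in potential energy: W_ext = qΔV = q(V_B − V_A).
At A: distances to the source charges are 0.192 m, 1.25 m, 0.227 m; V_A = Σ kqᵢ/rᵢ = 6.68×10⁴ V.
At B: distances to the source charges are 0.787 m, 0.651 m, 0.368 m; V_B = Σ kqᵢ/rᵢ = 2.01×10⁵ V.
ΔV = V_B − V_A = 1.34×10⁵ V.
W_ext = qΔV = (-8.84×10⁻⁶ C)(1.34×10⁵ V) = -1.19 J.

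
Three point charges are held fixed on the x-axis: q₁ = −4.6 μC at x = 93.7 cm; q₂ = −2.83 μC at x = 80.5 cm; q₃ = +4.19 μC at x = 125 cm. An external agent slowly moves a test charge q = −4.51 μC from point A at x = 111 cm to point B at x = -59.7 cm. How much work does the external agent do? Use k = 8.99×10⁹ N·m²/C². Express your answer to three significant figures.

-0.129 J

For quasistatic motion the external work equals the change in potential energy: W_ext = qΔV = q(V_B − V_A).
At A: distances to the source charges are 0.173 m, 0.305 m, 0.140 m; V_A = Σ kqᵢ/rᵢ = -5.34×10⁴ V.
At B: distances to the source charges are 1.53 m, 1.40 m, 1.85 m; V_B = Σ kqᵢ/rᵢ = -2.47×10⁴ V.
ΔV = V_B − V_A = 2.87×10⁴ V.
W_ext = qΔV = (-4.51×10⁻⁶ C)(2.87×10⁴ V) = -0.129 J.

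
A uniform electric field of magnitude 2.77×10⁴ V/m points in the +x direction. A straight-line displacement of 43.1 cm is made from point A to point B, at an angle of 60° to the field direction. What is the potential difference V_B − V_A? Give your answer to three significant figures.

-5970 V

Only the component of displacement along E changes the potential: ΔV = −E·d·cosθ.
ΔV = −(2.77×10⁴ V/m)(0.431 m)cos60° = -5970 V.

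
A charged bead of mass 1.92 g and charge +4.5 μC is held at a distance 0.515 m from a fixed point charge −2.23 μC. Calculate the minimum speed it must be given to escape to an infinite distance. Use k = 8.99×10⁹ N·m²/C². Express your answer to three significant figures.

To just escape, total mechanical energy must reach zero at infinity: ½mv²_min + U = 0, so ½mv²_min = −U = |kQq|/r.
|U| = |kQq|/r = (8.99×10⁹ N·m²/C²)(2.23×10⁻⁶)(4.50×10⁻⁶)/(0.515) = 0.175 J.
v_min = √(2|U|/m) = √(2·0.175/1.92×10⁻³) = 13.5 m/s.

13.5 m/s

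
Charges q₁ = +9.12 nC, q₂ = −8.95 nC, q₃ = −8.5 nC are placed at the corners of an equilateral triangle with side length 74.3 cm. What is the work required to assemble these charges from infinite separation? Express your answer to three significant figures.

-1.01×10⁻⁶ J

The assembly work is the sum of pairwise potential energies, U = Σ_{i<j} kqᵢqⱼ/rᵢⱼ.
All three pair separations equal the side length, 0.743 m.
U = (-9.88×10⁻⁷) + (-9.38×10⁻⁷) + (9.20×10⁻⁷) = -1.01×10⁻⁶ J.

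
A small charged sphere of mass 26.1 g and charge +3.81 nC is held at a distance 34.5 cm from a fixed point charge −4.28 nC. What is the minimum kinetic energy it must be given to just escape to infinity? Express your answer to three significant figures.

To just escape, total mechanical energy must reach zero at infinity: ½mv²_min + U = 0, so ½mv²_min = −U = |kQq|/r.
|U| = |kQq|/r = (8.99×10⁹ N·m²/C²)(4.28×10⁻⁹)(3.81×10⁻⁹)/(0.345) = 4.25×10⁻⁷ J.

4.25×10⁻⁷ J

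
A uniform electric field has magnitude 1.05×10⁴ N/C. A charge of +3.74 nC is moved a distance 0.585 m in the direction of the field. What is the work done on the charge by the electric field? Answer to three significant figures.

The potential change for a displacement 0.585 m in the direction of the field is ΔV = −Ed = -6140 V.
W_field = −qΔV = 2.30×10⁻⁵ J.

2.30×10⁻⁵ J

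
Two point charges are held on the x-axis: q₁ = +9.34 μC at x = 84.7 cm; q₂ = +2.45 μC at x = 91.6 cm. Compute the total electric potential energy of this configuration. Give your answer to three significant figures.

2.98 J

The work to assemble the configuration equals its total potential energy, U = Σ kqᵢqⱼ/rᵢⱼ over all pairs.
Pair separations: r₁₂ = 0.0690 m.
U = (2.98) = 2.98 J.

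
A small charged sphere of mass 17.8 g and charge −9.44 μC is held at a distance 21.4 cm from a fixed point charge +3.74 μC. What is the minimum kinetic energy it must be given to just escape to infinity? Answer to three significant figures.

1.48 J

To just escape, total mechanical energy must reach zero at infinity: ½mv²_min + U = 0, so ½mv²_min = −U = |kQq|/r.
|U| = |kQq|/r = (8.99×10⁹ N·m²/C²)(3.74×10⁻⁶)(9.44×10⁻⁶)/(0.214) = 1.48 J.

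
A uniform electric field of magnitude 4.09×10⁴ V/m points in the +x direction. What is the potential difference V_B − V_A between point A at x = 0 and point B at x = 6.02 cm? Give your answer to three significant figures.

In a uniform field, potential decreases in the direction of E: V_B − V_A = −E·Δx.
V_B − V_A = −(4.09×10⁴ V/m)(0.0602 m) = -2460 V.

-2460 V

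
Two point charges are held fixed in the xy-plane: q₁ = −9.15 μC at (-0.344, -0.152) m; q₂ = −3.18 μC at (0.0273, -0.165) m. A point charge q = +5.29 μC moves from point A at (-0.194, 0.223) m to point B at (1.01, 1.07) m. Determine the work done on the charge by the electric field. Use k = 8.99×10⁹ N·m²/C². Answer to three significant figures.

-1.08 J

The work done by the electric force is W_field = −ΔU = −q(V_B − V_A) = q(V_A − V_B).
At A: distances to the source charges are 0.404 m, 0.447 m; V_A = Σ kqᵢ/rᵢ = -2.68×10⁵ V.
At B: distances to the source charges are 1.82 m, 1.58 m; V_B = Σ kqᵢ/rᵢ = -6.32×10⁴ V.
ΔV = V_B − V_A = 2.04×10⁵ V.
W_field = −qΔV = −(5.29×10⁻⁶ C)(2.04×10⁵ V) = -1.08 J.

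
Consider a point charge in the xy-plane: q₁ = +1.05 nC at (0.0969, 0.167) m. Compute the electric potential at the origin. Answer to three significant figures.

48.9 V

The total potential is the scalar sum of each charge's contribution, V = Σ kqᵢ/rᵢ.
Distances from the field point to each charge: r₁ = 0.193 m.
V = k[(1.05×10⁻⁹)/(0.193)] = 48.9 V.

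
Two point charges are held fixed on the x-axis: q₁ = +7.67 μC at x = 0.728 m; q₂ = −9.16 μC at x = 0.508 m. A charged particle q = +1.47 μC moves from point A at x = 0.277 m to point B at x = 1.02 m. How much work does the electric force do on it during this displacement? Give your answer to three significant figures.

The work done by the electric force is W_field = −ΔU = −q(V_B − V_A) = q(V_A − V_B).
At A: distances to the source charges are 0.451 m, 0.231 m; V_A = Σ kqᵢ/rᵢ = -2.04×10⁵ V.
At B: distances to the source charges are 0.292 m, 0.512 m; V_B = Σ kqᵢ/rᵢ = 7.53×10⁴ V.
ΔV = V_B − V_A = 2.79×10⁵ V.
W_field = −qΔV = −(1.47×10⁻⁶ C)(2.79×10⁵ V) = -0.410 J.

-0.410 J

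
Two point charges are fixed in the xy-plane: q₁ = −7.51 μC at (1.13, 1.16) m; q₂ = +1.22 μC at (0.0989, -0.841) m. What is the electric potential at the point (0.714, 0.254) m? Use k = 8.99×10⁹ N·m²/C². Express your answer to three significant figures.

-5.90×10⁴ V

Electric potential is a scalar, so the contributions from each charge add algebraically: V = Σ kqᵢ/rᵢ.
Distances from the field point to each charge: r₁ = 0.997 m, r₂ = 1.26 m.
V = k[(-7.51×10⁻⁶)/(0.997) + (1.22×10⁻⁶)/(1.26)] = -5.90×10⁴ V.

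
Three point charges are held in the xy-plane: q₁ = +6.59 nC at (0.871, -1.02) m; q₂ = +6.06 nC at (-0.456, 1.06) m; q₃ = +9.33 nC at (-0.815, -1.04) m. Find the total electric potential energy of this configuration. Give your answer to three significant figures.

7.12×10⁻⁷ J

The assembly work is the sum of pairwise potential energies, U = Σ_{i<j} kqᵢqⱼ/rᵢⱼ.
Pair separations: r₁₂ = 2.47 m, r₁₃ = 1.69 m, r₂₃ = 2.13 m.
U = (1.46×10⁻⁷) + (3.28×10⁻⁷) + (2.39×10⁻⁷) = 7.12×10⁻⁷ J.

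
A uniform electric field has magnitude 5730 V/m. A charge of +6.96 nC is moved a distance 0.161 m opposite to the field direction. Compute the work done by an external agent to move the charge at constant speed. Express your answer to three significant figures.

The potential change for a displacement 0.161 m opposite to the field direction is ΔV = +Ed = 923 V.
W_ext = qΔV = 6.42×10⁻⁶ J.

6.42×10⁻⁶ J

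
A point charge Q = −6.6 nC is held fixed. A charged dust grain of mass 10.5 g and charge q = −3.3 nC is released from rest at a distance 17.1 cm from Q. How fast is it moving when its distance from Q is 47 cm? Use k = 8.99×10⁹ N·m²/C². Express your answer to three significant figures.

0.0118 m/s

Only the electrostatic force acts, so mechanical energy is conserved: ½mv² = U₁ − U₂ = kQq(1/r₁ − 1/r₂).
U₁ − U₂ = (8.99×10⁹ N·m²/C²)(-6.60×10⁻⁹ C)(-3.30×10⁻⁹ C)(1/0.171 − 1/0.470) = 7.28×10⁻⁷ J.
v = √(2·7.28×10⁻⁷/0.0105) = 0.0118 m/s.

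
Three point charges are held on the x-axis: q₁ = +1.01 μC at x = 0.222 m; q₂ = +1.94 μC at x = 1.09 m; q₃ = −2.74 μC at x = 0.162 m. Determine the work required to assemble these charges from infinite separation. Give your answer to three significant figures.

The work to assemble the configuration equals its total potential energy, U = Σ kqᵢqⱼ/rᵢⱼ over all pairs.
Pair separations: r₁₂ = 0.868 m, r₁₃ = 0.0600 m, r₂₃ = 0.928 m.
U = (0.0203) + (-0.415) + (-0.0515) = -0.446 J.

-0.446 J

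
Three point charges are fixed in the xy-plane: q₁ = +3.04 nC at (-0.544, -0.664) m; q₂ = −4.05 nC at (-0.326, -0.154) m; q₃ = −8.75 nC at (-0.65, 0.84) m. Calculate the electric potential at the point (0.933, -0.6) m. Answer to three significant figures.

-45.5 V

The total potential is the scalar sum of each charge's contribution, V = Σ kqᵢ/rᵢ.
Distances from the field point to each charge: r₁ = 1.48 m, r₂ = 1.34 m, r₃ = 2.14 m.
V = k[(3.04×10⁻⁹)/(1.48) + (-4.05×10⁻⁹)/(1.34) + (-8.75×10⁻⁹)/(2.14)] = -45.5 V.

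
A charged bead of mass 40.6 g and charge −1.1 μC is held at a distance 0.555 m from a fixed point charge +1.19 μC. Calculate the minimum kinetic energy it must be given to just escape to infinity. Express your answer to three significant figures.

To just escape, total mechanical energy must reach zero at infinity: ½mv²_min + U = 0, so ½mv²_min = −U = |kQq|/r.
|U| = |kQq|/r = (8.99×10⁹ N·m²/C²)(1.19×10⁻⁶)(1.10×10⁻⁶)/(0.555) = 0.0212 J.

0.0212 J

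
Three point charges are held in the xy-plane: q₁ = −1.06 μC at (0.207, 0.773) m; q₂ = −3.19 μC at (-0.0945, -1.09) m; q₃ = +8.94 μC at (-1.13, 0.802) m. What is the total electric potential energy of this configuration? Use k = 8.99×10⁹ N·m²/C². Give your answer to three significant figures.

-0.166 J

The assembly work is the sum of pairwise potential energies, U = Σ_{i<j} kqᵢqⱼ/rᵢⱼ.
Pair separations: r₁₂ = 1.89 m, r₁₃ = 1.34 m, r₂₃ = 2.16 m.
U = (0.0161) + (-0.0637) + (-0.119) = -0.166 J.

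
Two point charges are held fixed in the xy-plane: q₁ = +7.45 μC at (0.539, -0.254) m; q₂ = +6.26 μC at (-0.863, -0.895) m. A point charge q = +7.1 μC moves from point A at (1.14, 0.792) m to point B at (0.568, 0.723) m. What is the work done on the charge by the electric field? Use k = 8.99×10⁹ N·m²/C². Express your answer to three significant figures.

The work done by the electric force is W_field = −ΔU = −q(V_B − V_A) = q(V_A − V_B).
At A: distances to the source charges are 1.21 m, 2.62 m; V_A = Σ kqᵢ/rᵢ = 7.70×10⁴ V.
At B: distances to the source charges are 0.977 m, 2.16 m; V_B = Σ kqᵢ/rᵢ = 9.46×10⁴ V.
ΔV = V_B − V_A = 1.76×10⁴ V.
W_field = −qΔV = −(7.10×10⁻⁶ C)(1.76×10⁴ V) = -0.125 J.

-0.125 J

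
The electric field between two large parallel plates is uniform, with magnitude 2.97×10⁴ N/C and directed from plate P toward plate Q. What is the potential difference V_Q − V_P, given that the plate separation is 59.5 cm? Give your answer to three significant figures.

-1.77×10⁴ V

In a uniform field, potential decreases in the direction of E: ΔV = −E·d for a displacement d parallel to E.
Going from P to Q is a displacement of 59.5 cm along the field, so V_Q − V_P = −Ed = -1.77×10⁴ V.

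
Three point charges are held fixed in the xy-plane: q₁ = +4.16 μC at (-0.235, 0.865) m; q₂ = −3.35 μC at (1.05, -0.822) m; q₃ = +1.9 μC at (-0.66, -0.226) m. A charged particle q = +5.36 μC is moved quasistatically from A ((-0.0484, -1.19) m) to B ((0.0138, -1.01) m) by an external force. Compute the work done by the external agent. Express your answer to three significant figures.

For quasistatic motion the external work equals the change in potential energy: W_ext = qΔV = q(V_B − V_A).
At A: distances to the source charges are 2.06 m, 1.16 m, 1.14 m; V_A = Σ kqᵢ/rᵢ = 7090 V.
At B: distances to the source charges are 1.89 m, 1.05 m, 1.03 m; V_B = Σ kqᵢ/rᵢ = 7700 V.
ΔV = V_B − V_A = 610 V.
W_ext = qΔV = (5.36×10⁻⁶ C)(610 V) = 3.27×10⁻³ J.

3.27×10⁻³ J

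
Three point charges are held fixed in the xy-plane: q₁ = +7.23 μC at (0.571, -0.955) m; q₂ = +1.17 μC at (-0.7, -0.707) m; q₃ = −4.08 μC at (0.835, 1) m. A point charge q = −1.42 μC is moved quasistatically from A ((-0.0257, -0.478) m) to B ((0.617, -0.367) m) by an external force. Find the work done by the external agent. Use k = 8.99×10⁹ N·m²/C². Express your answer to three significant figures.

For quasistatic motion the external work equals the change in potential energy: W_ext = qΔV = q(V_B − V_A).
At A: distances to the source charges are 0.764 m, 0.712 m, 1.71 m; V_A = Σ kqᵢ/rᵢ = 7.84×10⁴ V.
At B: distances to the source charges are 0.590 m, 1.36 m, 1.38 m; V_B = Σ kqᵢ/rᵢ = 9.14×10⁴ V.
ΔV = V_B − V_A = 1.30×10⁴ V.
W_ext = qΔV = (-1.42×10⁻⁶ C)(1.30×10⁴ V) = -0.0185 J.

-0.0185 J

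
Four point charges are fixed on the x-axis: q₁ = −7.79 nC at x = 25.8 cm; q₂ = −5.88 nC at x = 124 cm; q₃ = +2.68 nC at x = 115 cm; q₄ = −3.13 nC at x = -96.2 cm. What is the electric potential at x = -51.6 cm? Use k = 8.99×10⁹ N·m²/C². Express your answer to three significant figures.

The total potential is the scalar sum of each charge's contribution, V = Σ kqᵢ/rᵢ.
Distances from the field point to each charge: r₁ = 0.774 m, r₂ = 1.76 m, r₃ = 1.67 m, r₄ = 0.446 m.
V = k[(-7.79×10⁻⁹)/(0.774) + (-5.88×10⁻⁹)/(1.76) + (2.68×10⁻⁹)/(1.67) + (-3.13×10⁻⁹)/(0.446)] = -169 V.

-169 V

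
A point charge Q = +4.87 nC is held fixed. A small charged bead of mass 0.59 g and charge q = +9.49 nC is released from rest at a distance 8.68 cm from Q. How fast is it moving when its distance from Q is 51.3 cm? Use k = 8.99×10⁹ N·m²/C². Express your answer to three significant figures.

Only the electrostatic force acts, so mechanical energy is conserved: ½mv² = U₁ − U₂ = kQq(1/r₁ − 1/r₂).
U₁ − U₂ = (8.99×10⁹ N·m²/C²)(4.87×10⁻⁹ C)(9.49×10⁻⁹ C)(1/0.0868 − 1/0.513) = 3.98×10⁻⁶ J.
v = √(2·3.98×10⁻⁶/5.90×10⁻⁴) = 0.116 m/s.

0.116 m/s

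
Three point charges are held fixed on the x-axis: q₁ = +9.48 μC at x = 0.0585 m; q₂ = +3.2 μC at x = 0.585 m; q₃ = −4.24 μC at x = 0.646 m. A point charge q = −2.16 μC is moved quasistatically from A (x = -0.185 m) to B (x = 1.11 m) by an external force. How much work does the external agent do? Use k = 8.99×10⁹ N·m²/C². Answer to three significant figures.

For quasistatic motion the external work equals the change in potential energy: W_ext = qΔV = q(V_B − V_A).
At A: distances to the source charges are 0.243 m, 0.770 m, 0.831 m; V_A = Σ kqᵢ/rᵢ = 3.41×10⁵ V.
At B: distances to the source charges are 1.05 m, 0.525 m, 0.464 m; V_B = Σ kqᵢ/rᵢ = 5.37×10⁴ V.
ΔV = V_B − V_A = -2.88×10⁵ V.
W_ext = qΔV = (-2.16×10⁻⁶ C)(-2.88×10⁵ V) = 0.622 J.

0.622 J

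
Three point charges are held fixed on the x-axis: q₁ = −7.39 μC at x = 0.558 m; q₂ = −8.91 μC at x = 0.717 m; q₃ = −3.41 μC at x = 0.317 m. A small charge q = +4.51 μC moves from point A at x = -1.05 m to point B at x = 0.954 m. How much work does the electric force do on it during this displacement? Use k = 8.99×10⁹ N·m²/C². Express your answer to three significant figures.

The work done by the electric force is W_field = −ΔU = −q(V_B − V_A) = q(V_A − V_B).
At A: distances to the source charges are 1.61 m, 1.77 m, 1.37 m; V_A = Σ kqᵢ/rᵢ = -1.09×10⁵ V.
At B: distances to the source charges are 0.396 m, 0.237 m, 0.637 m; V_B = Σ kqᵢ/rᵢ = -5.54×10⁵ V.
ΔV = V_B − V_A = -4.45×10⁵ V.
W_field = −qΔV = −(4.51×10⁻⁶ C)(-4.45×10⁵ V) = 2.01 J.

2.01 J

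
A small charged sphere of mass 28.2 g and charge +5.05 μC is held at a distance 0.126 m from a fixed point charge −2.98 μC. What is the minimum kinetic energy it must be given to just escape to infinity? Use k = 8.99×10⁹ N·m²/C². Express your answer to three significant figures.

To just escape, total mechanical energy must reach zero at infinity: ½mv²_min + U = 0, so ½mv²_min = −U = |kQq|/r.
|U| = |kQq|/r = (8.99×10⁹ N·m²/C²)(2.98×10⁻⁶)(5.05×10⁻⁶)/(0.126) = 1.07 J.

1.07 J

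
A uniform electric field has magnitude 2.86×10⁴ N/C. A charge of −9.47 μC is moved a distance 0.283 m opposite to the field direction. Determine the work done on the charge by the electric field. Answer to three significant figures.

The potential change for a displacement 0.283 m opposite to the field direction is ΔV = +Ed = 8090 V.
W_field = −qΔV = 0.0766 J.

0.0766 J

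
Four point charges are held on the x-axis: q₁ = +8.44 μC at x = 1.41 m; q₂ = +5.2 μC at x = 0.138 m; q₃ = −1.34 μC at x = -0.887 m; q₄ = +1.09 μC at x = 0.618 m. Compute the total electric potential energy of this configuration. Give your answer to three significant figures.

0.407 J

The work to assemble the configuration equals its total potential energy, U = Σ kqᵢqⱼ/rᵢⱼ over all pairs.
Pair separations: r₁₂ = 1.27 m, r₁₃ = 2.30 m, r₁₄ = 0.792 m, r₂₃ = 1.02 m, r₂₄ = 0.480 m, r₃₄ = 1.50 m.
Summing all 6 pair terms gives U = 0.407 J.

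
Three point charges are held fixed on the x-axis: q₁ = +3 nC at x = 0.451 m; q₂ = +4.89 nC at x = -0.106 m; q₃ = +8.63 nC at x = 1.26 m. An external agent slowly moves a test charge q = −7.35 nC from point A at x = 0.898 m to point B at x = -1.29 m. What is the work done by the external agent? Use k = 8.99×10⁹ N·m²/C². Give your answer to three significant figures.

For quasistatic motion the external work equals the change in potential energy: W_ext = qΔV = q(V_B − V_A).
At A: distances to the source charges are 0.447 m, 1.00 m, 0.362 m; V_A = Σ kqᵢ/rᵢ = 318 V.
At B: distances to the source charges are 1.74 m, 1.18 m, 2.55 m; V_B = Σ kqᵢ/rᵢ = 83.0 V.
ΔV = V_B − V_A = -235 V.
W_ext = qΔV = (-7.35×10⁻⁹ C)(-235 V) = 1.73×10⁻⁶ J.

1.73×10⁻⁶ J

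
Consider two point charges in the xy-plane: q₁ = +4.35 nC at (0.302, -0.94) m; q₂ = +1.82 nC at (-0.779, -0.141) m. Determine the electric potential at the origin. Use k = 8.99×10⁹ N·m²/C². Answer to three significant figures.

The total potential is the scalar sum of each charge's contribution, V = Σ kqᵢ/rᵢ.
Distances from the field point to each charge: r₁ = 0.987 m, r₂ = 0.792 m.
V = k[(4.35×10⁻⁹)/(0.987) + (1.82×10⁻⁹)/(0.792)] = 60.3 V.

60.3 V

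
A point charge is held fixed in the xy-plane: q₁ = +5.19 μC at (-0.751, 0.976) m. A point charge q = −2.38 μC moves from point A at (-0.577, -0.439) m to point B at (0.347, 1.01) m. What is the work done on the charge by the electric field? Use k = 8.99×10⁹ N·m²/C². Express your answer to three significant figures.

0.0232 J

The work done by the electric force is W_field = −ΔU = −q(V_B − V_A) = q(V_A − V_B).
At A: distance to the source charge is 1.43 m; V_A = kq₁/r = 3.27×10⁴ V.
At B: distance to the source charge is 1.10 m; V_B = kq₁/r = 4.25×10⁴ V.
ΔV = V_B − V_A = 9750 V.
W_field = −qΔV = −(-2.38×10⁻⁶ C)(9750 V) = 0.0232 J.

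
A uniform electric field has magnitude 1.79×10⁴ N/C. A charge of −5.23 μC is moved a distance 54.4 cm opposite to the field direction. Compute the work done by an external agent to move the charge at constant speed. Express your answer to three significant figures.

The potential change for a displacement 54.4 cm opposite to the field direction is ΔV = +Ed = 9740 V.
W_ext = qΔV = -0.0509 J.

-0.0509 J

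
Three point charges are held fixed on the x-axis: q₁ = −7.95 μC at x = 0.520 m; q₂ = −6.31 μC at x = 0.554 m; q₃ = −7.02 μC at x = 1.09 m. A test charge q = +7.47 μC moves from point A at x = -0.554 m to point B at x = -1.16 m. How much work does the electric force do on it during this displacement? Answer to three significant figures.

-0.392 J

The work done by the electric force is W_field = −ΔU = −q(V_B − V_A) = q(V_A − V_B).
At A: distances to the source charges are 1.07 m, 1.11 m, 1.64 m; V_A = Σ kqᵢ/rᵢ = -1.56×10⁵ V.
At B: distances to the source charges are 1.68 m, 1.71 m, 2.25 m; V_B = Σ kqᵢ/rᵢ = -1.04×10⁵ V.
ΔV = V_B − V_A = 5.24×10⁴ V.
W_field = −qΔV = −(7.47×10⁻⁶ C)(5.24×10⁴ V) = -0.392 J.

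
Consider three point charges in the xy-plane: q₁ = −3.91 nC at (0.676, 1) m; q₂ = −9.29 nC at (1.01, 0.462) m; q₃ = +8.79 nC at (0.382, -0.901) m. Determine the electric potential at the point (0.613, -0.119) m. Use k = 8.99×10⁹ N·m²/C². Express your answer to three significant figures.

Electric potential is a scalar, so the contributions from each charge add algebraically: V = Σ kqᵢ/rᵢ.
Distances from the field point to each charge: r₁ = 1.12 m, r₂ = 0.704 m, r₃ = 0.815 m.
V = k[(-3.91×10⁻⁹)/(1.12) + (-9.29×10⁻⁹)/(0.704) + (8.79×10⁻⁹)/(0.815)] = -53.1 V.

-53.1 V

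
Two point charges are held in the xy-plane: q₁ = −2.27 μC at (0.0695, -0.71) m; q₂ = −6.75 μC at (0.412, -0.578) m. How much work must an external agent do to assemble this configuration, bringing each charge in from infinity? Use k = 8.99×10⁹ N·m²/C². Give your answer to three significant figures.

The work to assemble the configuration equals its total potential energy, U = Σ kqᵢqⱼ/rᵢⱼ over all pairs.
Pair separations: r₁₂ = 0.367 m.
U = (0.375) = 0.375 J.

0.375 J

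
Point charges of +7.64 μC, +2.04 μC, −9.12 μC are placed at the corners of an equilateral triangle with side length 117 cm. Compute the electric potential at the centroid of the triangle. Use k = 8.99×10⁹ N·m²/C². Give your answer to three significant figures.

Electric potential is a scalar, so the contributions from each charge add algebraically: V = Σ kqᵢ/rᵢ.
The distance from each vertex to the centroid is a/√3 = 0.675 m.
V = k[(7.64×10⁻⁶)/(0.675) + (2.04×10⁻⁶)/(0.675) + (-9.12×10⁻⁶)/(0.675)] = 7450 V.

7450 V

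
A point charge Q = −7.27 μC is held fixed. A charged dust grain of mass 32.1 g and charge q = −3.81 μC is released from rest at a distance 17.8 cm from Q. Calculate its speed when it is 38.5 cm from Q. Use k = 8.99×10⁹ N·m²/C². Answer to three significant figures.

6.85 m/s

Only the electrostatic force acts, so mechanical energy is conserved: ½mv² = U₁ − U₂ = kQq(1/r₁ − 1/r₂).
U₁ − U₂ = (8.99×10⁹ N·m²/C²)(-7.27×10⁻⁶ C)(-3.81×10⁻⁶ C)(1/0.178 − 1/0.385) = 0.752 J.
v = √(2·0.752/0.0321) = 6.85 m/s.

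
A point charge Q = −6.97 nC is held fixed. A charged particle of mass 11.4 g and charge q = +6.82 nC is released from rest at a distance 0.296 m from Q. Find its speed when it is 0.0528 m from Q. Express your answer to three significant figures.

Only the electrostatic force acts, so mechanical energy is conserved: ½mv² = U₁ − U₂ = kQq(1/r₁ − 1/r₂).
U₁ − U₂ = (8.99×10⁹ N·m²/C²)(-6.97×10⁻⁹ C)(6.82×10⁻⁹ C)(1/0.296 − 1/0.0528) = 6.65×10⁻⁶ J.
v = √(2·6.65×10⁻⁶/0.0114) = 0.0342 m/s.

0.0342 m/s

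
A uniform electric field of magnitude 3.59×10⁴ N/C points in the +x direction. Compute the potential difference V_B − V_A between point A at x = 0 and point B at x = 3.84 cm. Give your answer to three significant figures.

-1380 V

In a uniform field, potential decreases in the direction of E: V_B − V_A = −E·Δx.
V_B − V_A = −(3.59×10⁴ V/m)(0.0384 m) = -1380 V.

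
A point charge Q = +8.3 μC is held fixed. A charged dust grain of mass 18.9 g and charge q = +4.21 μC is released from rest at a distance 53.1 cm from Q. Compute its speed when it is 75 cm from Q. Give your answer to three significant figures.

Only the electrostatic force acts, so mechanical energy is conserved: ½mv² = U₁ − U₂ = kQq(1/r₁ − 1/r₂).
U₁ − U₂ = (8.99×10⁹ N·m²/C²)(8.30×10⁻⁶ C)(4.21×10⁻⁶ C)(1/0.531 − 1/0.750) = 0.173 J.
v = √(2·0.173/0.0189) = 4.28 m/s.

4.28 m/s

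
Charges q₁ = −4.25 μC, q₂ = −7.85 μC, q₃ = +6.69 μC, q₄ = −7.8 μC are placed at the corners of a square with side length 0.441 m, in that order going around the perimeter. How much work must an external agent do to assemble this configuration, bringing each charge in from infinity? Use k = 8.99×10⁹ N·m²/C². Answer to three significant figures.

The assembly work is the sum of pairwise potential energies, U = Σ_{i<j} kqᵢqⱼ/rᵢⱼ.
The four side pairs have separation 0.441 m and the two diagonal pairs 0.624 m.
Summing all 6 pair terms gives U = -0.306 J.

-0.306 J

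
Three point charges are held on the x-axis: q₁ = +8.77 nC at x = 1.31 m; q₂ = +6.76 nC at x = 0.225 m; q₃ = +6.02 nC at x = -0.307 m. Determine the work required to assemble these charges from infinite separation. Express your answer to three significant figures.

The assembly work is the sum of pairwise potential energies, U = Σ_{i<j} kqᵢqⱼ/rᵢⱼ.
Pair separations: r₁₂ = 1.08 m, r₁₃ = 1.62 m, r₂₃ = 0.532 m.
U = (4.91×10⁻⁷) + (2.94×10⁻⁷) + (6.88×10⁻⁷) = 1.47×10⁻⁶ J.

1.47×10⁻⁶ J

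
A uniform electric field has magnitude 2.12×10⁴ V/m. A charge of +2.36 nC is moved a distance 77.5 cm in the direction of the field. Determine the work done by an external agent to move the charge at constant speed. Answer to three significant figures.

The potential change for a displacement 77.5 cm in the direction of the field is ΔV = −Ed = -1.64×10⁴ V.
W_ext = qΔV = -3.88×10⁻⁵ J.

-3.88×10⁻⁵ J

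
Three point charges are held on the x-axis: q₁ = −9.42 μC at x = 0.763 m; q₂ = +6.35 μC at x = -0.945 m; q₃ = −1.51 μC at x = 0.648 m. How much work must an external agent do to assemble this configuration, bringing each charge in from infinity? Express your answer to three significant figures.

The assembly work is the sum of pairwise potential energies, U = Σ_{i<j} kqᵢqⱼ/rᵢⱼ.
Pair separations: r₁₂ = 1.71 m, r₁₃ = 0.115 m, r₂₃ = 1.59 m.
U = (-0.315) + (1.11) + (-0.0541) = 0.743 J.

0.743 J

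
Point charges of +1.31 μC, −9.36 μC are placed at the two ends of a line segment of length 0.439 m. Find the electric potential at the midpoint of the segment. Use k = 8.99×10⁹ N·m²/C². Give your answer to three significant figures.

-3.30×10⁵ V

Electric potential is a scalar, so the contributions from each charge add algebraically: V = Σ kqᵢ/rᵢ.
Each charge is 0.220 m from the midpoint.
V = k[(1.31×10⁻⁶)/(0.220) + (-9.36×10⁻⁶)/(0.220)] = -3.30×10⁵ V.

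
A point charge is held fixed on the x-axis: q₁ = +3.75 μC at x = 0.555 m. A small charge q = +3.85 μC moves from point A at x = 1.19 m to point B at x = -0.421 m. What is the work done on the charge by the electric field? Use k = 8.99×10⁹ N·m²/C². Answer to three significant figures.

The work done by the electric force is W_field = −ΔU = −q(V_B − V_A) = q(V_A − V_B).
At A: distance to the source charge is 0.635 m; V_A = kq₁/r = 5.31×10⁴ V.
At B: distance to the source charge is 0.976 m; V_B = kq₁/r = 3.45×10⁴ V.
ΔV = V_B − V_A = -1.85×10⁴ V.
W_field = −qΔV = −(3.85×10⁻⁶ C)(-1.85×10⁴ V) = 0.0714 J.

0.0714 J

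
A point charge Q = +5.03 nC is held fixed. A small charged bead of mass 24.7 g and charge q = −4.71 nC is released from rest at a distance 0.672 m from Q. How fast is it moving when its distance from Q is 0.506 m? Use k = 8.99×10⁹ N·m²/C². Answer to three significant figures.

2.90×10⁻³ m/s

Only the electrostatic force acts, so mechanical energy is conserved: ½mv² = U₁ − U₂ = kQq(1/r₁ − 1/r₂).
U₁ − U₂ = (8.99×10⁹ N·m²/C²)(5.03×10⁻⁹ C)(-4.71×10⁻⁹ C)(1/0.672 − 1/0.506) = 1.04×10⁻⁷ J.
v = √(2·1.04×10⁻⁷/0.0247) = 2.90×10⁻³ m/s.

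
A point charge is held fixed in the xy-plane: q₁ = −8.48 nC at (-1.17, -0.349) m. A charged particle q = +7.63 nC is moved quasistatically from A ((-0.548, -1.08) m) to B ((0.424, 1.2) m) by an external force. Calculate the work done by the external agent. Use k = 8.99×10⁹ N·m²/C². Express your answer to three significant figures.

For quasistatic motion the external work equals the change in potential energy: W_ext = qΔV = q(V_B − V_A).
At A: distance to the source charge is 0.960 m; V_A = kq₁/r = -79.4 V.
At B: distance to the source charge is 2.22 m; V_B = kq₁/r = -34.3 V.
ΔV = V_B − V_A = 45.1 V.
W_ext = qΔV = (7.63×10⁻⁹ C)(45.1 V) = 3.44×10⁻⁷ J.

3.44×10⁻⁷ J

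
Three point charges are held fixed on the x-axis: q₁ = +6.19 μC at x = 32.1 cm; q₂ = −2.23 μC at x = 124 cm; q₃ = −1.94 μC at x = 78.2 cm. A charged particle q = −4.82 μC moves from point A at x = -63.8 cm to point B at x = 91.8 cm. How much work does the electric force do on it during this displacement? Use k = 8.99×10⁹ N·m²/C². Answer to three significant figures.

The work done by the electric force is W_field = −ΔU = −q(V_B − V_A) = q(V_A − V_B).
At A: distances to the source charges are 0.959 m, 1.88 m, 1.42 m; V_A = Σ kqᵢ/rᵢ = 3.51×10⁴ V.
At B: distances to the source charges are 0.597 m, 0.322 m, 0.136 m; V_B = Σ kqᵢ/rᵢ = -9.73×10⁴ V.
ΔV = V_B − V_A = -1.32×10⁵ V.
W_field = −qΔV = −(-4.82×10⁻⁶ C)(-1.32×10⁵ V) = -0.638 J.

-0.638 J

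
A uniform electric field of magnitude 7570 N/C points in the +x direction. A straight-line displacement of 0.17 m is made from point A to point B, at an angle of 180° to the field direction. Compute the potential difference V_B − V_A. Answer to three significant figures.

1290 V

Only the component of displacement along E changes the potential: ΔV = −E·d·cosθ.
ΔV = −(7570 V/m)(0.170 m)cos180° = 1290 V.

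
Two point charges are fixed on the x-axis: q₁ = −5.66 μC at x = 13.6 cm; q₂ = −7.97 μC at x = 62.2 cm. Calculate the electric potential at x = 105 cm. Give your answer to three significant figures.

The total potential is the scalar sum of each charge's contribution, V = Σ kqᵢ/rᵢ.
Distances from the field point to each charge: r₁ = 0.914 m, r₂ = 0.428 m.
V = k[(-5.66×10⁻⁶)/(0.914) + (-7.97×10⁻⁶)/(0.428)] = -2.23×10⁵ V.

-2.23×10⁵ V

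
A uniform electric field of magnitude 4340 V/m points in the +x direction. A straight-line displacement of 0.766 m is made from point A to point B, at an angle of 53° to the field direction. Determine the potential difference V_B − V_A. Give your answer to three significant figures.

Only the component of displacement along E changes the potential: ΔV = −E·d·cosθ.
ΔV = −(4340 V/m)(0.766 m)cos53° = -2000 V.

-2000 V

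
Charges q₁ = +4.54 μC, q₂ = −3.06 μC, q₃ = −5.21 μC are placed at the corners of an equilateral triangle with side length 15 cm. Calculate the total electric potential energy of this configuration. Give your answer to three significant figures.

The work to assemble the configuration equals its total potential energy, U = Σ kqᵢqⱼ/rᵢⱼ over all pairs.
All three pair separations equal the side length, 0.150 m.
U = (-0.833) + (-1.42) + (0.955) = -1.29 J.

-1.29 J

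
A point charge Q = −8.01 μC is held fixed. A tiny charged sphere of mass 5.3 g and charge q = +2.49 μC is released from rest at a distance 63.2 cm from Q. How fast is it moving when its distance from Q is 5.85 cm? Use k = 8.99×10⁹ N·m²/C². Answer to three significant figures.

Only the electrostatic force acts, so mechanical energy is conserved: ½mv² = U₁ − U₂ = kQq(1/r₁ − 1/r₂).
U₁ − U₂ = (8.99×10⁹ N·m²/C²)(-8.01×10⁻⁶ C)(2.49×10⁻⁶ C)(1/0.632 − 1/0.0585) = 2.78 J.
v = √(2·2.78/5.30×10⁻³) = 32.4 m/s.

32.4 m/s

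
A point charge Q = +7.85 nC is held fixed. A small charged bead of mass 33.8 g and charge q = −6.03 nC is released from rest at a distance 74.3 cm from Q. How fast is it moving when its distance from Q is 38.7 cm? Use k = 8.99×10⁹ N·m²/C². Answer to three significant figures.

5.58×10⁻³ m/s

Only the electrostatic force acts, so mechanical energy is conserved: ½mv² = U₁ − U₂ = kQq(1/r₁ − 1/r₂).
U₁ − U₂ = (8.99×10⁹ N·m²/C²)(7.85×10⁻⁹ C)(-6.03×10⁻⁹ C)(1/0.743 − 1/0.387) = 5.27×10⁻⁷ J.
v = √(2·5.27×10⁻⁷/0.0338) = 5.58×10⁻³ m/s.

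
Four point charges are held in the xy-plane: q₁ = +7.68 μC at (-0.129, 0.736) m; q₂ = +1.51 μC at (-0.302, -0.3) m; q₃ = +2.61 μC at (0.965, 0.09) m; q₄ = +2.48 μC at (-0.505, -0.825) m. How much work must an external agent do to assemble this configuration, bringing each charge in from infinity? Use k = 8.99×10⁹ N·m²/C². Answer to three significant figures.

0.468 J

The work to assemble the configuration equals its total potential energy, U = Σ kqᵢqⱼ/rᵢⱼ over all pairs.
Pair separations: r₁₂ = 1.05 m, r₁₃ = 1.27 m, r₁₄ = 1.61 m, r₂₃ = 1.33 m, r₂₄ = 0.563 m, r₃₄ = 1.73 m.
Summing all 6 pair terms gives U = 0.468 J.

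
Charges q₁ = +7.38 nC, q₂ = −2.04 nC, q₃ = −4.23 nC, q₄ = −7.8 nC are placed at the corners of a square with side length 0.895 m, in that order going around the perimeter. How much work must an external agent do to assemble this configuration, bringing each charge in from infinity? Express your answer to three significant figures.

-4.20×10⁻⁷ J

The assembly work is the sum of pairwise potential energies, U = Σ_{i<j} kqᵢqⱼ/rᵢⱼ.
The four side pairs have separation 0.895 m and the two diagonal pairs 1.27 m.
Summing all 6 pair terms gives U = -4.20×10⁻⁷ J.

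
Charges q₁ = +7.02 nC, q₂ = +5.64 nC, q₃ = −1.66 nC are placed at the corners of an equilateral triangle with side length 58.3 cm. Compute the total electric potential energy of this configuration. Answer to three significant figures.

The assembly work is the sum of pairwise potential energies, U = Σ_{i<j} kqᵢqⱼ/rᵢⱼ.
All three pair separations equal the side length, 0.583 m.
U = (6.11×10⁻⁷) + (-1.80×10⁻⁷) + (-1.44×10⁻⁷) = 2.86×10⁻⁷ J.

2.86×10⁻⁷ J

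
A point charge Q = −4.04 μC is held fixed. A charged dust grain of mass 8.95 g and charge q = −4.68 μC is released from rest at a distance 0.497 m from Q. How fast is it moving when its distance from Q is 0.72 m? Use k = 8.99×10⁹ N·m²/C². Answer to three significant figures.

Only the electrostatic force acts, so mechanical energy is conserved: ½mv² = U₁ − U₂ = kQq(1/r₁ − 1/r₂).
U₁ − U₂ = (8.99×10⁹ N·m²/C²)(-4.04×10⁻⁶ C)(-4.68×10⁻⁶ C)(1/0.497 − 1/0.720) = 0.106 J.
v = √(2·0.106/8.95×10⁻³) = 4.87 m/s.

4.87 m/s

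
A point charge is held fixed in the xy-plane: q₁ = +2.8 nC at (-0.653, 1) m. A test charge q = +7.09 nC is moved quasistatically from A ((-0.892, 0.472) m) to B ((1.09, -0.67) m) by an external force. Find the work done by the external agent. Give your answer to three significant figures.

-2.34×10⁻⁷ J

For quasistatic motion the external work equals the change in potential energy: W_ext = qΔV = q(V_B − V_A).
At A: distance to the source charge is 0.580 m; V_A = kq₁/r = 43.4 V.
At B: distance to the source charge is 2.41 m; V_B = kq₁/r = 10.4 V.
ΔV = V_B − V_A = -33.0 V.
W_ext = qΔV = (7.09×10⁻⁹ C)(-33.0 V) = -2.34×10⁻⁷ J.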